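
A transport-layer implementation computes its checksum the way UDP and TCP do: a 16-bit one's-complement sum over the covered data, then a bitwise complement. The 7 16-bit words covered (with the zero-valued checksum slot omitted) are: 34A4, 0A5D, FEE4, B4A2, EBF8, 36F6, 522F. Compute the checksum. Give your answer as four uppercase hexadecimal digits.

One's-complement addition (fold any carry out of bit 15 back into bit 0):
  0x34A4 + 0x0A5D = 0x03F01
  0x3F01 + 0xFEE4 = 0x13DE5 → wrap carry → 0x3DE6
  0x3DE6 + 0xB4A2 = 0x0F288
  0xF288 + 0xEBF8 = 0x1DE80 → wrap carry → 0xDE81
  0xDE81 + 0x36F6 = 0x11577 → wrap carry → 0x1578
  0x1578 + 0x522F = 0x067A7
One's-complement sum = 0x67A7.
Checksum = ~0x67A7 & 0xFFFF = 0x9858.

9858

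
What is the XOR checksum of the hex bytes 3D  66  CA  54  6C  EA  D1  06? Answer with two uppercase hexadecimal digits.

XOR the bytes together:
  start with 0x3D
  0x3D ⊕ 0x66 = 0x5B
  0x5B ⊕ 0xCA = 0x91
  0x91 ⊕ 0x54 = 0xC5
  0xC5 ⊕ 0x6C = 0xA9
  0xA9 ⊕ 0xEA = 0x43
  0x43 ⊕ 0xD1 = 0x92
  0x92 ⊕ 0x06 = 0x94

94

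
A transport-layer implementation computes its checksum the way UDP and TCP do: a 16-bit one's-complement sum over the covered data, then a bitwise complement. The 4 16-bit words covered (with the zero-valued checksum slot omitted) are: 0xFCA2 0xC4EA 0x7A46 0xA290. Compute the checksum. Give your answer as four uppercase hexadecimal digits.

One's-complement addition (fold any carry out of bit 15 back into bit 0):
  0xFCA2 + 0xC4EA = 0x1C18C → wrap carry → 0xC18D
  0xC18D + 0x7A46 = 0x13BD3 → wrap carry → 0x3BD4
  0x3BD4 + 0xA290 = 0x0DE64
One's-complement sum = 0xDE64.
Checksum = ~0xDE64 & 0xFFFF = 0x219B.

219B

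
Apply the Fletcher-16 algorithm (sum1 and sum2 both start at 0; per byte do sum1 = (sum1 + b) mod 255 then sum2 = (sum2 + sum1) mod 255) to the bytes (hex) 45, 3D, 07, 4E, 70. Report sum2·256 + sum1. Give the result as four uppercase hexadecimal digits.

7148

Running sums (mod 255):
  after byte 0 (45): sum1=69, sum2=69
  after byte 1 (3D): sum1=130, sum2=199
  after byte 2 (07): sum1=137, sum2=81
  after byte 3 (4E): sum1=215, sum2=41
  after byte 4 (70): sum1=72, sum2=113
Checksum = sum2·256 + sum1 = 113·256 + 72 = 29000 = 0x7148.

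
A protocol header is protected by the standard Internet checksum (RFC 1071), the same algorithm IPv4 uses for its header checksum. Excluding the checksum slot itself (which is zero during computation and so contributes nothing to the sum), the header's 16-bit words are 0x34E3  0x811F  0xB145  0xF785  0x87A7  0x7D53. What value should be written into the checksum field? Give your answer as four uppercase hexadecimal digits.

9C36

One's-complement addition (fold any carry out of bit 15 back into bit 0):
  0x34E3 + 0x811F = 0x0B602
  0xB602 + 0xB145 = 0x16747 → wrap carry → 0x6748
  0x6748 + 0xF785 = 0x15ECD → wrap carry → 0x5ECE
  0x5ECE + 0x87A7 = 0x0E675
  0xE675 + 0x7D53 = 0x163C8 → wrap carry → 0x63C9
One's-complement sum = 0x63C9.
Checksum = ~0x63C9 & 0xFFFF = 0x9C36.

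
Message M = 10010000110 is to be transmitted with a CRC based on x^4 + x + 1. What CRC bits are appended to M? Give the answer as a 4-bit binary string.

Append 4 zeros: 100100001100000. Divide by 10011 (XOR where the leading bit is 1):
  pos 0: 10010 XOR 10011 = 00001
  pos 4: 10001 XOR 10011 = 00010
  pos 7: 10100 XOR 10011 = 00111
  pos 9: 11100 XOR 10011 = 01111
  pos 10: 11110 XOR 10011 = 01101
Remainder (last 4 bits) = 1101. This is the CRC / FCS.

1101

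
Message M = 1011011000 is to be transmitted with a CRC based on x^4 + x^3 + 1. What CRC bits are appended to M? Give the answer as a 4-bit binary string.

Append 4 zeros: 10110110000000. Divide by 11001 (XOR where the leading bit is 1):
  pos 0: 10110 XOR 11001 = 01111
  pos 1: 11111 XOR 11001 = 00110
  pos 3: 11010 XOR 11001 = 00011
  pos 6: 11000 XOR 11001 = 00001
Remainder (last 4 bits) = 1000. This is the CRC / FCS.

1000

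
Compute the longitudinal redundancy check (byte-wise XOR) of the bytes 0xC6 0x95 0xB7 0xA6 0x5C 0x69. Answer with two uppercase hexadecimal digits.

77

XOR the bytes together:
  start with 0xC6
  0xC6 ⊕ 0x95 = 0x53
  0x53 ⊕ 0xB7 = 0xE4
  0xE4 ⊕ 0xA6 = 0x42
  0x42 ⊕ 0x5C = 0x1E
  0x1E ⊕ 0x69 = 0x77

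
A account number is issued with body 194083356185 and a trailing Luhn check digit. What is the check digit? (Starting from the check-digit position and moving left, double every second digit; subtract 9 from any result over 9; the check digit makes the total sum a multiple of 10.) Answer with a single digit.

1

Partial digits right→left: 5 8 1 6 5 3 3 8 0 4 9 1
Double every second digit counting from the check-digit position (so the 1st, 3rd, 5th, ... of the partial from the right).
  doubled (with −9 where >9): 1 2 1 6 0 9 → sum 19
  kept as-is: 8 6 3 8 4 1 → sum 30
Total = 19 + 30 = 49.
Check digit = (10 − (49 mod 10)) mod 10 = 1.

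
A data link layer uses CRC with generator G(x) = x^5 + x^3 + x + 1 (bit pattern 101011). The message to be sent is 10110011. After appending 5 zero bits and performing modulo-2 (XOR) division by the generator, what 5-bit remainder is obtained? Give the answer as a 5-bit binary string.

Append 5 zeros: 1011001100000. Divide by 101011 (XOR where the leading bit is 1):
  pos 0: 101100 XOR 101011 = 000111
  pos 3: 111110 XOR 101011 = 010101
  pos 4: 101010 XOR 101011 = 000001
Remainder (last 5 bits) = 01000. This is the CRC / FCS.

01000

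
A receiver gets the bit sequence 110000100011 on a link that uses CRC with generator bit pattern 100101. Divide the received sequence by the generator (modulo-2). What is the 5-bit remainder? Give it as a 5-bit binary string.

Modulo-2 division of 110000100011 by 100101:
  pos 0: 110000 XOR 100101 = 010101
  pos 1: 101011 XOR 100101 = 001110
  pos 3: 111000 XOR 100101 = 011101
  pos 4: 111010 XOR 100101 = 011111
  pos 5: 111111 XOR 100101 = 011010
  pos 6: 110101 XOR 100101 = 010000
Remainder = 10000 (nonzero — an error is detected).

10000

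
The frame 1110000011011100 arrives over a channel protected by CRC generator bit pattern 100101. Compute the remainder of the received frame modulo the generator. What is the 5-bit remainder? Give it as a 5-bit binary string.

Modulo-2 division of 1110000011011100 by 100101:
  pos 0: 111000 XOR 100101 = 011101
  pos 1: 111010 XOR 100101 = 011111
  pos 2: 111110 XOR 100101 = 011011
  pos 3: 110111 XOR 100101 = 010010
  pos 4: 100101 XOR 100101 = 000000
Remainder = 11100 (nonzero — an error is detected).

11100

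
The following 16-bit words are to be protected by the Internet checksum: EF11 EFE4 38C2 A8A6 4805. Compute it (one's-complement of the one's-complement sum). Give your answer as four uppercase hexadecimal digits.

One's-complement addition (fold any carry out of bit 15 back into bit 0):
  0xEF11 + 0xEFE4 = 0x1DEF5 → wrap carry → 0xDEF6
  0xDEF6 + 0x38C2 = 0x117B8 → wrap carry → 0x17B9
  0x17B9 + 0xA8A6 = 0x0C05F
  0xC05F + 0x4805 = 0x10864 → wrap carry → 0x0865
One's-complement sum = 0x0865.
Checksum = ~0x0865 & 0xFFFF = 0xF79A.

F79A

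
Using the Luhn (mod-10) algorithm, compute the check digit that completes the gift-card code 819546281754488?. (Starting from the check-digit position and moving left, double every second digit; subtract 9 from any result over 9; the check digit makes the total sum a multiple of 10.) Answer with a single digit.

5

Partial digits right→left: 8 8 4 4 5 7 1 8 2 6 4 5 9 1 8
Double every second digit counting from the check-digit position (so the 1st, 3rd, 5th, ... of the partial from the right).
  doubled (with −9 where >9): 7 8 1 2 4 8 9 7 → sum 46
  kept as-is: 8 4 7 8 6 5 1 → sum 39
Total = 46 + 39 = 85.
Check digit = (10 − (85 mod 10)) mod 10 = 5.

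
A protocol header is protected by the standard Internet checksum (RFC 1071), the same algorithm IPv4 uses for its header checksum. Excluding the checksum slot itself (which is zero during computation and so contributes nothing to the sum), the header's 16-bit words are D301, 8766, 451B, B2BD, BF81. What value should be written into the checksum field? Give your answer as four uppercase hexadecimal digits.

One's-complement addition (fold any carry out of bit 15 back into bit 0):
  0xD301 + 0x8766 = 0x15A67 → wrap carry → 0x5A68
  0x5A68 + 0x451B = 0x09F83
  0x9F83 + 0xB2BD = 0x15240 → wrap carry → 0x5241
  0x5241 + 0xBF81 = 0x111C2 → wrap carry → 0x11C3
One's-complement sum = 0x11C3.
Checksum = ~0x11C3 & 0xFFFF = 0xEE3C.

EE3C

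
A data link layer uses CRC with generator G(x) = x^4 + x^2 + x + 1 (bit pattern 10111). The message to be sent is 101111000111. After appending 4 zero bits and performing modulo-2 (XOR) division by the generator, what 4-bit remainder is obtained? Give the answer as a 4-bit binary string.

Append 4 zeros: 1011110001110000. Divide by 10111 (XOR where the leading bit is 1):
  pos 0: 10111 XOR 10111 = 00000
  pos 5: 10001 XOR 10111 = 00110
  pos 7: 11011 XOR 10111 = 01100
  pos 8: 11000 XOR 10111 = 01111
  pos 9: 11110 XOR 10111 = 01001
  pos 10: 10010 XOR 10111 = 00101
Remainder (last 4 bits) = 1010. This is the CRC / FCS.

1010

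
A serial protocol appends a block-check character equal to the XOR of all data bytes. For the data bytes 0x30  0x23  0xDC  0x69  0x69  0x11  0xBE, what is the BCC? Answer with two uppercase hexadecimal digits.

60

XOR the bytes together:
  start with 0x30
  0x30 ⊕ 0x23 = 0x13
  0x13 ⊕ 0xDC = 0xCF
  0xCF ⊕ 0x69 = 0xA6
  0xA6 ⊕ 0x69 = 0xCF
  0xCF ⊕ 0x11 = 0xDE
  0xDE ⊕ 0xBE = 0x60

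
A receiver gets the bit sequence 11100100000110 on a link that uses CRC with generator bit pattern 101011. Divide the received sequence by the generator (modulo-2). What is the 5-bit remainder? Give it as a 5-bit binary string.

00000

Modulo-2 division of 11100100000110 by 101011:
  pos 0: 111001 XOR 101011 = 010010
  pos 1: 100100 XOR 101011 = 001111
  pos 3: 111100 XOR 101011 = 010111
  pos 4: 101110 XOR 101011 = 000101
  pos 7: 101011 XOR 101011 = 000000
Remainder = 00000 (zero — the frame passes the CRC check).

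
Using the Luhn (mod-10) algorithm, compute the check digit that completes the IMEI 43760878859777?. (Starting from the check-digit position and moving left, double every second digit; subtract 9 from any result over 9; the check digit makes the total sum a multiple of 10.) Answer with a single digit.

4

Partial digits right→left: 7 7 7 9 5 8 8 7 8 0 6 7 3 4
Double every second digit counting from the check-digit position (so the 1st, 3rd, 5th, ... of the partial from the right).
  doubled (with −9 where >9): 5 5 1 7 7 3 6 → sum 34
  kept as-is: 7 9 8 7 0 7 4 → sum 42
Total = 34 + 42 = 76.
Check digit = (10 − (76 mod 10)) mod 10 = 4.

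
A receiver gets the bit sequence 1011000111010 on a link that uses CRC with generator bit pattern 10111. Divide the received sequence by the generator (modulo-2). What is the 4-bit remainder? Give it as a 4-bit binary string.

Modulo-2 division of 1011000111010 by 10111:
  pos 0: 10110 XOR 10111 = 00001
  pos 4: 10011 XOR 10111 = 00100
  pos 6: 10010 XOR 10111 = 00101
  pos 8: 10110 XOR 10111 = 00001
Remainder = 0001 (nonzero — an error is detected).

0001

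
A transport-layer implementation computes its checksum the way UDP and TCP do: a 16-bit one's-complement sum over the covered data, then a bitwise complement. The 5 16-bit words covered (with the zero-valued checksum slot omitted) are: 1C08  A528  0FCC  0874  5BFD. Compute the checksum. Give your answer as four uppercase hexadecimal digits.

CA91

One's-complement addition (fold any carry out of bit 15 back into bit 0):
  0x1C08 + 0xA528 = 0x0C130
  0xC130 + 0x0FCC = 0x0D0FC
  0xD0FC + 0x0874 = 0x0D970
  0xD970 + 0x5BFD = 0x1356D → wrap carry → 0x356E
One's-complement sum = 0x356E.
Checksum = ~0x356E & 0xFFFF = 0xCA91.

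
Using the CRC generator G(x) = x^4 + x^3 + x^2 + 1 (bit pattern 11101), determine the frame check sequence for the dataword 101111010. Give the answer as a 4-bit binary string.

1111

Append 4 zeros: 1011110100000. Divide by 11101 (XOR where the leading bit is 1):
  pos 0: 10111 XOR 11101 = 01010
  pos 1: 10101 XOR 11101 = 01000
  pos 2: 10000 XOR 11101 = 01101
  pos 3: 11011 XOR 11101 = 00110
  pos 5: 11000 XOR 11101 = 00101
  pos 7: 10100 XOR 11101 = 01001
  pos 8: 10010 XOR 11101 = 01111
Remainder (last 4 bits) = 1111. This is the CRC / FCS.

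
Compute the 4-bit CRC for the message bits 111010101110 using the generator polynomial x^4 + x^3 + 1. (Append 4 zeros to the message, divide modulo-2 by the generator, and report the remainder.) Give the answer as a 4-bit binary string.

Append 4 zeros: 1110101011100000. Divide by 11001 (XOR where the leading bit is 1):
  pos 0: 11101 XOR 11001 = 00100
  pos 2: 10001 XOR 11001 = 01000
  pos 3: 10000 XOR 11001 = 01001
  pos 4: 10011 XOR 11001 = 01010
  pos 5: 10101 XOR 11001 = 01100
  pos 6: 11001 XOR 11001 = 00000
Remainder (last 4 bits) = 0000. This is the CRC / FCS.

0000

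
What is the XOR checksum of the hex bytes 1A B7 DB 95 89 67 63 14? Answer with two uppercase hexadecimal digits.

XOR the bytes together:
  start with 0x1A
  0x1A ⊕ 0xB7 = 0xAD
  0xAD ⊕ 0xDB = 0x76
  0x76 ⊕ 0x95 = 0xE3
  0xE3 ⊕ 0x89 = 0x6A
  0x6A ⊕ 0x67 = 0x0D
  0x0D ⊕ 0x63 = 0x6E
  0x6E ⊕ 0x14 = 0x7A

7A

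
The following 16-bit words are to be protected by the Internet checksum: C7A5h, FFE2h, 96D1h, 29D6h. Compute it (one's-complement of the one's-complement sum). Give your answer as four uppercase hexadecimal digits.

One's-complement addition (fold any carry out of bit 15 back into bit 0):
  0xC7A5 + 0xFFE2 = 0x1C787 → wrap carry → 0xC788
  0xC788 + 0x96D1 = 0x15E59 → wrap carry → 0x5E5A
  0x5E5A + 0x29D6 = 0x08830
One's-complement sum = 0x8830.
Checksum = ~0x8830 & 0xFFFF = 0x77CF.

77CF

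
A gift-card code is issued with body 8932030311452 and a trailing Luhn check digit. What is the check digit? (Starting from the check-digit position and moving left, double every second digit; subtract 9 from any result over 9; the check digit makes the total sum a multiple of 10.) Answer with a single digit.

0

Partial digits right→left: 2 5 4 1 1 3 0 3 0 2 3 9 8
Double every second digit counting from the check-digit position (so the 1st, 3rd, 5th, ... of the partial from the right).
  doubled (with −9 where >9): 4 8 2 0 0 6 7 → sum 27
  kept as-is: 5 1 3 3 2 9 → sum 23
Total = 27 + 23 = 50.
Check digit = (10 − (50 mod 10)) mod 10 = 0.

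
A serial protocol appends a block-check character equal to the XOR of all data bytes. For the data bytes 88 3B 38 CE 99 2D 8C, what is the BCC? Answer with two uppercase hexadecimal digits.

7D

XOR the bytes together:
  start with 0x88
  0x88 ⊕ 0x3B = 0xB3
  0xB3 ⊕ 0x38 = 0x8B
  0x8B ⊕ 0xCE = 0x45
  0x45 ⊕ 0x99 = 0xDC
  0xDC ⊕ 0x2D = 0xF1
  0xF1 ⊕ 0x8C = 0x7D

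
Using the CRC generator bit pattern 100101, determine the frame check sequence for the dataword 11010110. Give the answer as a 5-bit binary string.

Append 5 zeros: 1101011000000. Divide by 100101 (XOR where the leading bit is 1):
  pos 0: 110101 XOR 100101 = 010000
  pos 1: 100001 XOR 100101 = 000100
  pos 4: 100000 XOR 100101 = 000101
  pos 7: 101000 XOR 100101 = 001101
Remainder (last 5 bits) = 01101. This is the CRC / FCS.

01101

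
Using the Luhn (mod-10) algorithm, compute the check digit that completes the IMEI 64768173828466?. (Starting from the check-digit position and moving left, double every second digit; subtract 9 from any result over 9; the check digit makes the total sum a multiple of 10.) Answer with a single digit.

6

Partial digits right→left: 6 6 4 8 2 8 3 7 1 8 6 7 4 6
Double every second digit counting from the check-digit position (so the 1st, 3rd, 5th, ... of the partial from the right).
  doubled (with −9 where >9): 3 8 4 6 2 3 8 → sum 34
  kept as-is: 6 8 8 7 8 7 6 → sum 50
Total = 34 + 50 = 84.
Check digit = (10 − (84 mod 10)) mod 10 = 6.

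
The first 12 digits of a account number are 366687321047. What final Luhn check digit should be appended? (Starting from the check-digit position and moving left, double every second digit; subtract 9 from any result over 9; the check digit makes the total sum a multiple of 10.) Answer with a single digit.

Partial digits right→left: 7 4 0 1 2 3 7 8 6 6 6 3
Double every second digit counting from the check-digit position (so the 1st, 3rd, 5th, ... of the partial from the right).
  doubled (with −9 where >9): 5 0 4 5 3 3 → sum 20
  kept as-is: 4 1 3 8 6 3 → sum 25
Total = 20 + 25 = 45.
Check digit = (10 − (45 mod 10)) mod 10 = 5.

5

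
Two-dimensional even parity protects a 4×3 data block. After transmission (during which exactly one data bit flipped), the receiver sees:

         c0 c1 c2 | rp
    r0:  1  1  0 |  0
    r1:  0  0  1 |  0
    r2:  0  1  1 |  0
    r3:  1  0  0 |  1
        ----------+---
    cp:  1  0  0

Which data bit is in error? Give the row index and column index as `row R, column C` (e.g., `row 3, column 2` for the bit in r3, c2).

row 1, column 0

Recompute each row's even parity and compare to rp:
  r0: data parity 0, sent rp 0 → ok
  r1: data parity 1, sent rp 0 → mismatch
  r2: data parity 0, sent rp 0 → ok
  r3: data parity 1, sent rp 1 → ok
Recompute each column's even parity and compare to cp:
  c0: data parity 0, sent cp 1 → mismatch
  c1: data parity 0, sent cp 0 → ok
  c2: data parity 0, sent cp 0 → ok
Exactly one row (r1) and one column (c0) fail → the flipped bit is at their intersection.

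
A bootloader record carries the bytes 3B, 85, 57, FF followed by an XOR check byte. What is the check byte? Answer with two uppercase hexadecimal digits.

16

XOR the bytes together:
  start with 0x3B
  0x3B ⊕ 0x85 = 0xBE
  0xBE ⊕ 0x57 = 0xE9
  0xE9 ⊕ 0xFF = 0x16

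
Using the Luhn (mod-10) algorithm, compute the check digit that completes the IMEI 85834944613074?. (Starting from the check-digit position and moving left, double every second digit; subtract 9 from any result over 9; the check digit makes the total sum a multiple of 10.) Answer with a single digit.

Partial digits right→left: 4 7 0 3 1 6 4 4 9 4 3 8 5 8
Double every second digit counting from the check-digit position (so the 1st, 3rd, 5th, ... of the partial from the right).
  doubled (with −9 where >9): 8 0 2 8 9 6 1 → sum 34
  kept as-is: 7 3 6 4 4 8 8 → sum 40
Total = 34 + 40 = 74.
Check digit = (10 − (74 mod 10)) mod 10 = 6.

6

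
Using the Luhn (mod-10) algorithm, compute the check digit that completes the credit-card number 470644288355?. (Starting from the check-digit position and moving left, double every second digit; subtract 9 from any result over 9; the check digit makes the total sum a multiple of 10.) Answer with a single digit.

7

Partial digits right→left: 5 5 3 8 8 2 4 4 6 0 7 4
Double every second digit counting from the check-digit position (so the 1st, 3rd, 5th, ... of the partial from the right).
  doubled (with −9 where >9): 1 6 7 8 3 5 → sum 30
  kept as-is: 5 8 2 4 0 4 → sum 23
Total = 30 + 23 = 53.
Check digit = (10 − (53 mod 10)) mod 10 = 7.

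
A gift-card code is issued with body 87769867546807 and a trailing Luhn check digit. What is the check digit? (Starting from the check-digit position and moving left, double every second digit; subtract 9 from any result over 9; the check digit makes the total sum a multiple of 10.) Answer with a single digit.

Partial digits right→left: 7 0 8 6 4 5 7 6 8 9 6 7 7 8
Double every second digit counting from the check-digit position (so the 1st, 3rd, 5th, ... of the partial from the right).
  doubled (with −9 where >9): 5 7 8 5 7 3 5 → sum 40
  kept as-is: 0 6 5 6 9 7 8 → sum 41
Total = 40 + 41 = 81.
Check digit = (10 − (81 mod 10)) mod 10 = 9.

9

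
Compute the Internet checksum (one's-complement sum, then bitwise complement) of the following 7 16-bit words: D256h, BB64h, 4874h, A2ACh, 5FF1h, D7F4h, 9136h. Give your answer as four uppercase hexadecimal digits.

BE06

One's-complement addition (fold any carry out of bit 15 back into bit 0):
  0xD256 + 0xBB64 = 0x18DBA → wrap carry → 0x8DBB
  0x8DBB + 0x4874 = 0x0D62F
  0xD62F + 0xA2AC = 0x178DB → wrap carry → 0x78DC
  0x78DC + 0x5FF1 = 0x0D8CD
  0xD8CD + 0xD7F4 = 0x1B0C1 → wrap carry → 0xB0C2
  0xB0C2 + 0x9136 = 0x141F8 → wrap carry → 0x41F9
One's-complement sum = 0x41F9.
Checksum = ~0x41F9 & 0xFFFF = 0xBE06.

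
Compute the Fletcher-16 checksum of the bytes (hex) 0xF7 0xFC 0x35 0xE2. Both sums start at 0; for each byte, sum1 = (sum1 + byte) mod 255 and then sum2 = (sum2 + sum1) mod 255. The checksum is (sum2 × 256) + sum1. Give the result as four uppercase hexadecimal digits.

Running sums (mod 255):
  after byte 0 (0xF7): sum1=247, sum2=247
  after byte 1 (0xFC): sum1=244, sum2=236
  after byte 2 (0x35): sum1=42, sum2=23
  after byte 3 (0xE2): sum1=13, sum2=36
Checksum = sum2·256 + sum1 = 36·256 + 13 = 9229 = 0x240D.

240D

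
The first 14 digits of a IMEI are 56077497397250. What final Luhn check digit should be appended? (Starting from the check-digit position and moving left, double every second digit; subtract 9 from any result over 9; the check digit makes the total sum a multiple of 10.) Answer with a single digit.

Partial digits right→left: 0 5 2 7 9 3 7 9 4 7 7 0 6 5
Double every second digit counting from the check-digit position (so the 1st, 3rd, 5th, ... of the partial from the right).
  doubled (with −9 where >9): 0 4 9 5 8 5 3 → sum 34
  kept as-is: 5 7 3 9 7 0 5 → sum 36
Total = 34 + 36 = 70.
Check digit = (10 − (70 mod 10)) mod 10 = 0.

0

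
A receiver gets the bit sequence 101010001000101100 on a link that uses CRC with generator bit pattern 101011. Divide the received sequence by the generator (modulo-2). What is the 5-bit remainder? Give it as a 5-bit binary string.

00001

Modulo-2 division of 101010001000101100 by 101011:
  pos 0: 101010 XOR 101011 = 000001
  pos 5: 100100 XOR 101011 = 001111
  pos 7: 111101 XOR 101011 = 010110
  pos 8: 101100 XOR 101011 = 000111
  pos 11: 111110 XOR 101011 = 010101
  pos 12: 101010 XOR 101011 = 000001
Remainder = 00001 (nonzero — an error is detected).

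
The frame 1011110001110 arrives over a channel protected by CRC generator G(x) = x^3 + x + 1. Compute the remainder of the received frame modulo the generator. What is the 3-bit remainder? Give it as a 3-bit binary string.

110

Modulo-2 division of 1011110001110 by 1011:
  pos 0: 1011 XOR 1011 = 0000
  pos 4: 1100 XOR 1011 = 0111
  pos 5: 1110 XOR 1011 = 0101
  pos 6: 1011 XOR 1011 = 0000
Remainder = 110 (nonzero — an error is detected).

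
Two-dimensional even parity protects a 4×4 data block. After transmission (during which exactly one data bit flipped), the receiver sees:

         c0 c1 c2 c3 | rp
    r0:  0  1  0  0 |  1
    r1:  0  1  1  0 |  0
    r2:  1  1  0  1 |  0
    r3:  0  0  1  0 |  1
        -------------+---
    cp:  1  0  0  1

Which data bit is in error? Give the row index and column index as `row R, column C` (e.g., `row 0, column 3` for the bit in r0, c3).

Recompute each row's even parity and compare to rp:
  r0: data parity 1, sent rp 1 → ok
  r1: data parity 0, sent rp 0 → ok
  r2: data parity 1, sent rp 0 → mismatch
  r3: data parity 1, sent rp 1 → ok
Recompute each column's even parity and compare to cp:
  c0: data parity 1, sent cp 1 → ok
  c1: data parity 1, sent cp 0 → mismatch
  c2: data parity 0, sent cp 0 → ok
  c3: data parity 1, sent cp 1 → ok
Exactly one row (r2) and one column (c1) fail → the flipped bit is at their intersection.

row 2, column 1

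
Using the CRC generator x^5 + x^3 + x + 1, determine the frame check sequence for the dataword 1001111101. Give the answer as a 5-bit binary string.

Append 5 zeros: 100111110100000. Divide by 101011 (XOR where the leading bit is 1):
  pos 0: 100111 XOR 101011 = 001100
  pos 2: 110011 XOR 101011 = 011000
  pos 3: 110000 XOR 101011 = 011011
  pos 4: 110111 XOR 101011 = 011100
  pos 5: 111000 XOR 101011 = 010011
  pos 6: 100110 XOR 101011 = 001101
  pos 8: 110100 XOR 101011 = 011111
  pos 9: 111110 XOR 101011 = 010101
Remainder (last 5 bits) = 10101. This is the CRC / FCS.

10101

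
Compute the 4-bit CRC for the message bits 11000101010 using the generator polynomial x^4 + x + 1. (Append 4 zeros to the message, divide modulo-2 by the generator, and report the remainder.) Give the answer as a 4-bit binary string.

Append 4 zeros: 110001010100000. Divide by 10011 (XOR where the leading bit is 1):
  pos 0: 11000 XOR 10011 = 01011
  pos 1: 10111 XOR 10011 = 00100
  pos 3: 10001 XOR 10011 = 00010
  pos 6: 10010 XOR 10011 = 00001
  pos 10: 10000 XOR 10011 = 00011
Remainder (last 4 bits) = 0011. This is the CRC / FCS.

0011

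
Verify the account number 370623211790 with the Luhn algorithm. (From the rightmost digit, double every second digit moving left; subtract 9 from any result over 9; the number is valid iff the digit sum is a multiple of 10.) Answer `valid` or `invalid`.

From the right, keep odd positions and double even positions (subtract 9 from any doubled value over 9):
  doubled (positions 2,4,...): 9 2 4 4 0 6 → sum 25
  kept (positions 1,3,...): 0 7 1 3 6 7 → sum 24
Total = 49.
49 mod 10 = 9, so the number is invalid.

invalid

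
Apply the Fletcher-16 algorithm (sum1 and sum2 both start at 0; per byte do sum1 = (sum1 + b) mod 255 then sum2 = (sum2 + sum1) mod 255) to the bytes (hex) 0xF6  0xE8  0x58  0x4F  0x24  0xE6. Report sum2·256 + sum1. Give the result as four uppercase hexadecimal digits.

D492

Running sums (mod 255):
  after byte 0 (0xF6): sum1=246, sum2=246
  after byte 1 (0xE8): sum1=223, sum2=214
  after byte 2 (0x58): sum1=56, sum2=15
  after byte 3 (0x4F): sum1=135, sum2=150
  after byte 4 (0x24): sum1=171, sum2=66
  after byte 5 (0xE6): sum1=146, sum2=212
Checksum = sum2·256 + sum1 = 212·256 + 146 = 54418 = 0xD492.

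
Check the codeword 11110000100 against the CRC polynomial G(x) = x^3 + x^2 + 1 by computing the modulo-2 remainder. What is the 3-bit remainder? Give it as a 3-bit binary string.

Modulo-2 division of 11110000100 by 1101:
  pos 0: 1111 XOR 1101 = 0010
  pos 2: 1000 XOR 1101 = 0101
  pos 3: 1010 XOR 1101 = 0111
  pos 4: 1110 XOR 1101 = 0011
  pos 6: 1110 XOR 1101 = 0011
Remainder = 110 (nonzero — an error is detected).

110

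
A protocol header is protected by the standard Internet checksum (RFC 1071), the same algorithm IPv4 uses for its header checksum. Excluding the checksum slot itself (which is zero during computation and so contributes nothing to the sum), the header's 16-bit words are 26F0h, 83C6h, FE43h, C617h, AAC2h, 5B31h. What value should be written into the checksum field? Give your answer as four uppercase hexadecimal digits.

8AF9

One's-complement addition (fold any carry out of bit 15 back into bit 0):
  0x26F0 + 0x83C6 = 0x0AAB6
  0xAAB6 + 0xFE43 = 0x1A8F9 → wrap carry → 0xA8FA
  0xA8FA + 0xC617 = 0x16F11 → wrap carry → 0x6F12
  0x6F12 + 0xAAC2 = 0x119D4 → wrap carry → 0x19D5
  0x19D5 + 0x5B31 = 0x07506
One's-complement sum = 0x7506.
Checksum = ~0x7506 & 0xFFFF = 0x8AF9.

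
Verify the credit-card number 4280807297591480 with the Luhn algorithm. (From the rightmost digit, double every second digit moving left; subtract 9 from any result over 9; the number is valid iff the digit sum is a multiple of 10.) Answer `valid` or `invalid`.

valid

From the right, keep odd positions and double even positions (subtract 9 from any doubled value over 9):
  doubled (positions 2,4,...): 7 2 1 9 5 7 7 8 → sum 46
  kept (positions 1,3,...): 0 4 9 7 2 0 0 2 → sum 24
Total = 70.
70 mod 10 = 0, so the number is valid.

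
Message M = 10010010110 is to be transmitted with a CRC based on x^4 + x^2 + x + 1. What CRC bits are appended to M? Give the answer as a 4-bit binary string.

Append 4 zeros: 100100101100000. Divide by 10111 (XOR where the leading bit is 1):
  pos 0: 10010 XOR 10111 = 00101
  pos 2: 10101 XOR 10111 = 00010
  pos 5: 10011 XOR 10111 = 00100
  pos 7: 10000 XOR 10111 = 00111
  pos 9: 11100 XOR 10111 = 01011
  pos 10: 10110 XOR 10111 = 00001
Remainder (last 4 bits) = 0001. This is the CRC / FCS.

0001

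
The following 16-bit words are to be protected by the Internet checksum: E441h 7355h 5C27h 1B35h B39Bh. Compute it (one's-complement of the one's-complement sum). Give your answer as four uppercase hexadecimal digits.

One's-complement addition (fold any carry out of bit 15 back into bit 0):
  0xE441 + 0x7355 = 0x15796 → wrap carry → 0x5797
  0x5797 + 0x5C27 = 0x0B3BE
  0xB3BE + 0x1B35 = 0x0CEF3
  0xCEF3 + 0xB39B = 0x1828E → wrap carry → 0x828F
One's-complement sum = 0x828F.
Checksum = ~0x828F & 0xFFFF = 0x7D70.

7D70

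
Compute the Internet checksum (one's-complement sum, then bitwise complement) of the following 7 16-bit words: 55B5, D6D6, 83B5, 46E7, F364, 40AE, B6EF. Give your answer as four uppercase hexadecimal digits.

1DD4

One's-complement addition (fold any carry out of bit 15 back into bit 0):
  0x55B5 + 0xD6D6 = 0x12C8B → wrap carry → 0x2C8C
  0x2C8C + 0x83B5 = 0x0B041
  0xB041 + 0x46E7 = 0x0F728
  0xF728 + 0xF364 = 0x1EA8C → wrap carry → 0xEA8D
  0xEA8D + 0x40AE = 0x12B3B → wrap carry → 0x2B3C
  0x2B3C + 0xB6EF = 0x0E22B
One's-complement sum = 0xE22B.
Checksum = ~0xE22B & 0xFFFF = 0x1DD4.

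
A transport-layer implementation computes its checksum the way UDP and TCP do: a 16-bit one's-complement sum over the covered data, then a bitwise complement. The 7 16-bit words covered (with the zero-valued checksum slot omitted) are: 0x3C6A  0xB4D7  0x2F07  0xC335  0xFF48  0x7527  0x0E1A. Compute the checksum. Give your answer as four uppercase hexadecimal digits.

99F6

One's-complement addition (fold any carry out of bit 15 back into bit 0):
  0x3C6A + 0xB4D7 = 0x0F141
  0xF141 + 0x2F07 = 0x12048 → wrap carry → 0x2049
  0x2049 + 0xC335 = 0x0E37E
  0xE37E + 0xFF48 = 0x1E2C6 → wrap carry → 0xE2C7
  0xE2C7 + 0x7527 = 0x157EE → wrap carry → 0x57EF
  0x57EF + 0x0E1A = 0x06609
One's-complement sum = 0x6609.
Checksum = ~0x6609 & 0xFFFF = 0x99F6.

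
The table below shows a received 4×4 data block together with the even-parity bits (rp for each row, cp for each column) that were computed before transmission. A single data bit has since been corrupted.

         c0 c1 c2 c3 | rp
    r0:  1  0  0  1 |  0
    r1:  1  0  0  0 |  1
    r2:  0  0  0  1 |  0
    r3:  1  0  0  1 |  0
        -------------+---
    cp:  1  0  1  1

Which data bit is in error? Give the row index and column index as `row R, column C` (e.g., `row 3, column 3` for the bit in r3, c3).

Recompute each row's even parity and compare to rp:
  r0: data parity 0, sent rp 0 → ok
  r1: data parity 1, sent rp 1 → ok
  r2: data parity 1, sent rp 0 → mismatch
  r3: data parity 0, sent rp 0 → ok
Recompute each column's even parity and compare to cp:
  c0: data parity 1, sent cp 1 → ok
  c1: data parity 0, sent cp 0 → ok
  c2: data parity 0, sent cp 1 → mismatch
  c3: data parity 1, sent cp 1 → ok
Exactly one row (r2) and one column (c2) fail → the flipped bit is at their intersection.

row 2, column 2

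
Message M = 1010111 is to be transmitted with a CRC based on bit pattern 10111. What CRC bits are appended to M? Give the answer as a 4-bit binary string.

1000

Append 4 zeros: 10101110000. Divide by 10111 (XOR where the leading bit is 1):
  pos 0: 10101 XOR 10111 = 00010
  pos 3: 10110 XOR 10111 = 00001
Remainder (last 4 bits) = 1000. This is the CRC / FCS.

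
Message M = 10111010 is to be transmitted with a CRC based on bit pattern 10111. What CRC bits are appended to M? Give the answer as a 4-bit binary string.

1110

Append 4 zeros: 101110100000. Divide by 10111 (XOR where the leading bit is 1):
  pos 0: 10111 XOR 10111 = 00000
  pos 6: 10000 XOR 10111 = 00111
Remainder (last 4 bits) = 1110. This is the CRC / FCS.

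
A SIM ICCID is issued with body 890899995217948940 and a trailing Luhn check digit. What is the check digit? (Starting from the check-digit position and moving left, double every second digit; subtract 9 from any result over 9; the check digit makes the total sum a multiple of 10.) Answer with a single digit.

7

Partial digits right→left: 0 4 9 8 4 9 7 1 2 5 9 9 9 9 8 0 9 8
Double every second digit counting from the check-digit position (so the 1st, 3rd, 5th, ... of the partial from the right).
  doubled (with −9 where >9): 0 9 8 5 4 9 9 7 9 → sum 60
  kept as-is: 4 8 9 1 5 9 9 0 8 → sum 53
Total = 60 + 53 = 113.
Check digit = (10 − (113 mod 10)) mod 10 = 7.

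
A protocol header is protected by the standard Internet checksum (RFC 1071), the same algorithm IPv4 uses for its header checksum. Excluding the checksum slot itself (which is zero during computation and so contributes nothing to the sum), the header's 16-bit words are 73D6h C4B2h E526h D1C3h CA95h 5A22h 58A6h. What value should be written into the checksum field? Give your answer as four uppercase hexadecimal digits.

One's-complement addition (fold any carry out of bit 15 back into bit 0):
  0x73D6 + 0xC4B2 = 0x13888 → wrap carry → 0x3889
  0x3889 + 0xE526 = 0x11DAF → wrap carry → 0x1DB0
  0x1DB0 + 0xD1C3 = 0x0EF73
  0xEF73 + 0xCA95 = 0x1BA08 → wrap carry → 0xBA09
  0xBA09 + 0x5A22 = 0x1142B → wrap carry → 0x142C
  0x142C + 0x58A6 = 0x06CD2
One's-complement sum = 0x6CD2.
Checksum = ~0x6CD2 & 0xFFFF = 0x932D.

932D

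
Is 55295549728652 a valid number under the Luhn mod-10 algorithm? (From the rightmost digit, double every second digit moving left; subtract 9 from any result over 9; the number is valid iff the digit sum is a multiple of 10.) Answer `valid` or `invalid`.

invalid

From the right, keep odd positions and double even positions (subtract 9 from any doubled value over 9):
  doubled (positions 2,4,...): 1 7 5 8 1 4 1 → sum 27
  kept (positions 1,3,...): 2 6 2 9 5 9 5 → sum 38
Total = 65.
65 mod 10 = 5, so the number is invalid.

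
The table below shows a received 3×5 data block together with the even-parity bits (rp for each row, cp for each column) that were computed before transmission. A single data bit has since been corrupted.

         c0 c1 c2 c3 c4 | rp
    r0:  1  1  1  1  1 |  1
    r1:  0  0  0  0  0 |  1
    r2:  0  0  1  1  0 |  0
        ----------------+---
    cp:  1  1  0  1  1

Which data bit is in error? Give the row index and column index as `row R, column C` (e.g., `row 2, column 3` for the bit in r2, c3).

Recompute each row's even parity and compare to rp:
  r0: data parity 1, sent rp 1 → ok
  r1: data parity 0, sent rp 1 → mismatch
  r2: data parity 0, sent rp 0 → ok
Recompute each column's even parity and compare to cp:
  c0: data parity 1, sent cp 1 → ok
  c1: data parity 1, sent cp 1 → ok
  c2: data parity 0, sent cp 0 → ok
  c3: data parity 0, sent cp 1 → mismatch
  c4: data parity 1, sent cp 1 → ok
Exactly one row (r1) and one column (c3) fail → the flipped bit is at their intersection.

row 1, column 3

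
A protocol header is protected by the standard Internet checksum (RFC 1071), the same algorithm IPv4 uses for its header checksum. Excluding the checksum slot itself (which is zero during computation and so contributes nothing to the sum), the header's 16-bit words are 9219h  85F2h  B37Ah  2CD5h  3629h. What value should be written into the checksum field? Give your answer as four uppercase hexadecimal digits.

One's-complement addition (fold any carry out of bit 15 back into bit 0):
  0x9219 + 0x85F2 = 0x1180B → wrap carry → 0x180C
  0x180C + 0xB37A = 0x0CB86
  0xCB86 + 0x2CD5 = 0x0F85B
  0xF85B + 0x3629 = 0x12E84 → wrap carry → 0x2E85
One's-complement sum = 0x2E85.
Checksum = ~0x2E85 & 0xFFFF = 0xD17A.

D17A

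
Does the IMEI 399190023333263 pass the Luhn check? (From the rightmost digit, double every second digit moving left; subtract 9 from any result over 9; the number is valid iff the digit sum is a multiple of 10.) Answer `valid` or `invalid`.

From the right, keep odd positions and double even positions (subtract 9 from any doubled value over 9):
  doubled (positions 2,4,...): 3 6 6 4 0 2 9 → sum 30
  kept (positions 1,3,...): 3 2 3 3 0 9 9 3 → sum 32
Total = 62.
62 mod 10 = 2, so the number is invalid.

invalid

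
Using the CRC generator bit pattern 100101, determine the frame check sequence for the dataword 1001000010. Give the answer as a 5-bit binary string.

Append 5 zeros: 100100001000000. Divide by 100101 (XOR where the leading bit is 1):
  pos 0: 100100 XOR 100101 = 000001
  pos 5: 100100 XOR 100101 = 000001
Remainder (last 5 bits) = 10000. This is the CRC / FCS.

10000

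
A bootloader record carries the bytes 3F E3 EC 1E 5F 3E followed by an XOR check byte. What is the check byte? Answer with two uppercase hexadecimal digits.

4F

XOR the bytes together:
  start with 0x3F
  0x3F ⊕ 0xE3 = 0xDC
  0xDC ⊕ 0xEC = 0x30
  0x30 ⊕ 0x1E = 0x2E
  0x2E ⊕ 0x5F = 0x71
  0x71 ⊕ 0x3E = 0x4F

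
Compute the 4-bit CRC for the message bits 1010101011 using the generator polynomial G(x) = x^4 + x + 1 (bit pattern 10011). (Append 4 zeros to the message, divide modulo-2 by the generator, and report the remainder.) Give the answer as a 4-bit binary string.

Append 4 zeros: 10101010110000. Divide by 10011 (XOR where the leading bit is 1):
  pos 0: 10101 XOR 10011 = 00110
  pos 2: 11001 XOR 10011 = 01010
  pos 3: 10100 XOR 10011 = 00111
  pos 5: 11111 XOR 10011 = 01100
  pos 6: 11000 XOR 10011 = 01011
  pos 7: 10110 XOR 10011 = 00101
  pos 9: 10100 XOR 10011 = 00111
Remainder (last 4 bits) = 0111. This is the CRC / FCS.

0111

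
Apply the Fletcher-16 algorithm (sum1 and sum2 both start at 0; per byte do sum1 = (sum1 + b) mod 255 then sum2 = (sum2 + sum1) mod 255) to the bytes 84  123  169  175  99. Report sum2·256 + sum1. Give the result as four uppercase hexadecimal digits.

Running sums (mod 255):
  after byte 0 (84): sum1=84, sum2=84
  after byte 1 (123): sum1=207, sum2=36
  after byte 2 (169): sum1=121, sum2=157
  after byte 3 (175): sum1=41, sum2=198
  after byte 4 (99): sum1=140, sum2=83
Checksum = sum2·256 + sum1 = 83·256 + 140 = 21388 = 0x538C.

538C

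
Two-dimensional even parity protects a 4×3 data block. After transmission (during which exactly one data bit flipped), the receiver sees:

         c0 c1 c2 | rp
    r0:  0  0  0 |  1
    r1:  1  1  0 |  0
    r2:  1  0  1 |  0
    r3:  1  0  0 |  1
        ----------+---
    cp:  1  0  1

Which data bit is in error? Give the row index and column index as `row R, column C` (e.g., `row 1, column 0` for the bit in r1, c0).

row 0, column 1

Recompute each row's even parity and compare to rp:
  r0: data parity 0, sent rp 1 → mismatch
  r1: data parity 0, sent rp 0 → ok
  r2: data parity 0, sent rp 0 → ok
  r3: data parity 1, sent rp 1 → ok
Recompute each column's even parity and compare to cp:
  c0: data parity 1, sent cp 1 → ok
  c1: data parity 1, sent cp 0 → mismatch
  c2: data parity 1, sent cp 1 → ok
Exactly one row (r0) and one column (c1) fail → the flipped bit is at their intersection.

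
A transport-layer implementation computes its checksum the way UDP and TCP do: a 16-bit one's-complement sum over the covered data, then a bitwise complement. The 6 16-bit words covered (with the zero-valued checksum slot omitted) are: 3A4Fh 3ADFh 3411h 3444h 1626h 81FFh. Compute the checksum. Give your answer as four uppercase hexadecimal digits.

8A56

One's-complement addition (fold any carry out of bit 15 back into bit 0):
  0x3A4F + 0x3ADF = 0x0752E
  0x752E + 0x3411 = 0x0A93F
  0xA93F + 0x3444 = 0x0DD83
  0xDD83 + 0x1626 = 0x0F3A9
  0xF3A9 + 0x81FF = 0x175A8 → wrap carry → 0x75A9
One's-complement sum = 0x75A9.
Checksum = ~0x75A9 & 0xFFFF = 0x8A56.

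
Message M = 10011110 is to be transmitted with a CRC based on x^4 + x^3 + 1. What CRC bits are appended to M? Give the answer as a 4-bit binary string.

0000

Append 4 zeros: 100111100000. Divide by 11001 (XOR where the leading bit is 1):
  pos 0: 10011 XOR 11001 = 01010
  pos 1: 10101 XOR 11001 = 01100
  pos 2: 11001 XOR 11001 = 00000
Remainder (last 4 bits) = 0000. This is the CRC / FCS.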